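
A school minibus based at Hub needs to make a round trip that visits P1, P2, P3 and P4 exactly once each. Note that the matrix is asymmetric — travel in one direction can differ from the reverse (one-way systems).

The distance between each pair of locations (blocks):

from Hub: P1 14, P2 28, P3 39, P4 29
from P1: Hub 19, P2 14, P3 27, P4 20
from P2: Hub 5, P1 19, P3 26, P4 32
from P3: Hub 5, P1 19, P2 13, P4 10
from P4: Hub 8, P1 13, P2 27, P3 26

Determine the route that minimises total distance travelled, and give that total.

Hub→P1→P2→P3→P4→Hub: 14+14+26+10+8 = 72
Hub→P1→P2→P4→P3→Hub: 14+14+32+26+5 = 91
Hub→P1→P3→P2→P4→Hub: 14+27+13+32+8 = 94
Hub→P1→P3→P4→P2→Hub: 14+27+10+27+5 = 83
Hub→P1→P4→P2→P3→Hub: 14+20+27+26+5 = 92
Hub→P1→P4→P3→P2→Hub: 14+20+26+13+5 = 78
Hub→P2→P1→P3→P4→Hub: 28+19+27+10+8 = 92
Hub→P2→P1→P4→P3→Hub: 28+19+20+26+5 = 98
Hub→P2→P3→P1→P4→Hub: 28+26+19+20+8 = 101
Hub→P2→P3→P4→P1→Hub: 28+26+10+13+19 = 96
Hub→P2→P4→P1→P3→Hub: 28+32+13+27+5 = 105
Hub→P2→P4→P3→P1→Hub: 28+32+26+19+19 = 124
Hub→P3→P1→P2→P4→Hub: 39+19+14+32+8 = 112
Hub→P3→P1→P4→P2→Hub: 39+19+20+27+5 = 110
… (10 more)
The minimum is 72.
One optimal route: Hub → P1 → P2 → P3 → P4 → Hub.

Shortest round trip = 72 blocks.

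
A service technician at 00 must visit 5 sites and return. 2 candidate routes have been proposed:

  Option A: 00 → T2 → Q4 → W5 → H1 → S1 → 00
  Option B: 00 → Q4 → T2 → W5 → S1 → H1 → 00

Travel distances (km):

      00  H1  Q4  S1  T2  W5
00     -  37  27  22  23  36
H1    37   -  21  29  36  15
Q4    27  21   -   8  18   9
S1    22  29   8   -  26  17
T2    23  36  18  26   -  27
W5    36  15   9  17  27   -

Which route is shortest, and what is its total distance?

Option A: 23 + 18 + 9 + 15 + 29 + 22 = 116
Option B: 27 + 18 + 27 + 17 + 29 + 37 = 155

Shortest is Option A, total 116 km.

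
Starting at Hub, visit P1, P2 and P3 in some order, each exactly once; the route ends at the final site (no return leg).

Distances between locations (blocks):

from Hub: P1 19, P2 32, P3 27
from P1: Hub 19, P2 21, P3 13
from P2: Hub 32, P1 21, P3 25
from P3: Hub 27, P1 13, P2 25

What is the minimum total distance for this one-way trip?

There are 3! = 6 possible orderings.
Hub→P1→P2→P3: 19+21+25 = 65
Hub→P1→P3→P2: 19+13+25 = 57
Hub→P2→P1→P3: 32+21+13 = 66
Hub→P2→P3→P1: 32+25+13 = 70
Hub→P3→P1→P2: 27+13+21 = 61
Hub→P3→P2→P1: 27+25+21 = 73
The minimum is 57.
One shortest path: Hub → P1 → P3 → P2.

Minimum one-way distance = 57 blocks.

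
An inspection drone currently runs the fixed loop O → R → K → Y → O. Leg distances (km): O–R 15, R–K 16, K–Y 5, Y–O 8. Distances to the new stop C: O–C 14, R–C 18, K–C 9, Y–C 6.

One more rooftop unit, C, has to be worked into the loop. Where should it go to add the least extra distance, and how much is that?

Adding 10 km by placing C on the K–Y leg.

Insertion cost between consecutive stops i–j is d(i,C) + d(C,j) − d(i,j):
  between O and R: 14 + 18 − 15 = 17
  between R and K: 18 + 9 − 16 = 11
  between K and Y: 9 + 6 − 5 = 10
  between Y and O: 6 + 14 − 8 = 12
Cheapest insertion is between K and Y, adding 10.
New total = 44 + 10 = 54.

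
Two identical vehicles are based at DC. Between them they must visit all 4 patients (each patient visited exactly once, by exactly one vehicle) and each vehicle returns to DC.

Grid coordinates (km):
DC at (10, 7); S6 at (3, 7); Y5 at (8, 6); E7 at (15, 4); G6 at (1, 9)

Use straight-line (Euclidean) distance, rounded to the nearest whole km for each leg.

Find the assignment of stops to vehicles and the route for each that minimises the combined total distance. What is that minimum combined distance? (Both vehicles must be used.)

31 km — the smallest possible combined total.

There are 2^3 − 1 = 7 ways to divide the 4 stops into two non-empty groups. For each, the best each vehicle can do is its own shortest tour through its group:
  {S6} + {Y5, E7, G6}: 14 + 30 = 44
  {Y5} + {S6, E7, G6}: 4 + 30 = 34
  {S6, Y5} + {E7, G6}: 14 + 30 = 44
  {E7} + {S6, Y5, G6}: 12 + 19 = 31
  {S6, E7} + {Y5, G6}: 25 + 19 = 44
  {Y5, E7} + {S6, G6}: 15 + 19 = 34
  … (7 splits in total)
Best: vehicle 1 DC → E7 → DC = 12; vehicle 2 DC → Y5 → S6 → G6 → DC = 19; combined 31.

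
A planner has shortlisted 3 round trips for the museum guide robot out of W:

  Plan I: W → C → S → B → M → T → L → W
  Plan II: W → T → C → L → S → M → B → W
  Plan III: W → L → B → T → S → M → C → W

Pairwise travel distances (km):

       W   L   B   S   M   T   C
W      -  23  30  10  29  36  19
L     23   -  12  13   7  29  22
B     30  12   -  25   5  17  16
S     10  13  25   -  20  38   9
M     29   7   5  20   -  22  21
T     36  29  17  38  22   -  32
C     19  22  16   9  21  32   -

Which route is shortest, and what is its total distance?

Plan I: 19 + 9 + 25 + 5 + 22 + 29 + 23 = 132
Plan II: 36 + 32 + 22 + 13 + 20 + 5 + 30 = 158
Plan III: 23 + 12 + 17 + 38 + 20 + 21 + 19 = 150

Shortest is Plan I, total 132 km.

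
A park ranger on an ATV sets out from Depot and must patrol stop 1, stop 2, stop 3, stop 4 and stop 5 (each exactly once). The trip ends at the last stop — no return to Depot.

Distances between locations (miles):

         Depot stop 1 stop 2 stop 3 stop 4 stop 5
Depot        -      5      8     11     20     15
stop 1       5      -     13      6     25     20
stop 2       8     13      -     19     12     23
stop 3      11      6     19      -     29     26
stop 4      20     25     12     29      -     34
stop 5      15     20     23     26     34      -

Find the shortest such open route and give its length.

72 miles — the minimum one-way total.

There are 5! = 120 possible orderings.
Depot - stop 1 - stop 2 - stop 3 - stop 4 - stop 5: 5+13+19+29+34 = 100
Depot - stop 1 - stop 2 - stop 3 - stop 5 - stop 4: 5+13+19+26+34 = 97
Depot - stop 1 - stop 2 - stop 4 - stop 3 - stop 5: 5+13+12+29+26 = 85
Depot - stop 1 - stop 2 - stop 4 - stop 5 - stop 3: 5+13+12+34+26 = 90
Depot - stop 1 - stop 2 - stop 5 - stop 3 - stop 4: 5+13+23+26+29 = 96
Depot - stop 1 - stop 2 - stop 5 - stop 4 - stop 3: 5+13+23+34+29 = 104
Depot - stop 1 - stop 3 - stop 2 - stop 4 - stop 5: 5+6+19+12+34 = 76
Depot - stop 1 - stop 3 - stop 2 - stop 5 - stop 4: 5+6+19+23+34 = 87
Depot - stop 1 - stop 3 - stop 4 - stop 2 - stop 5: 5+6+29+12+23 = 75
Depot - stop 1 - stop 3 - stop 4 - stop 5 - stop 2: 5+6+29+34+23 = 97
Depot - stop 1 - stop 3 - stop 5 - stop 2 - stop 4: 5+6+26+23+12 = 72
Depot - stop 1 - stop 3 - stop 5 - stop 4 - stop 2: 5+6+26+34+12 = 83
Depot - stop 1 - stop 4 - stop 2 - stop 3 - stop 5: 5+25+12+19+26 = 87
Depot - stop 1 - stop 4 - stop 2 - stop 5 - stop 3: 5+25+12+23+26 = 91
… (106 more)
The minimum is 72.
One shortest path: Depot → stop 1 → stop 3 → stop 5 → stop 2 → stop 4.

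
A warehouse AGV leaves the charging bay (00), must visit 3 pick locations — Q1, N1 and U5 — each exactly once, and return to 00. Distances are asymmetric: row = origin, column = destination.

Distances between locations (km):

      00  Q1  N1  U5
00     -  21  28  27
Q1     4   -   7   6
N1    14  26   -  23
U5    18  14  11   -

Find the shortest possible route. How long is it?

Shortest round trip = 52 km.

00 → Q1 → N1 → U5 → 00: 21+7+23+18 = 69
00 → Q1 → U5 → N1 → 00: 21+6+11+14 = 52
00 → N1 → Q1 → U5 → 00: 28+26+6+18 = 78
00 → N1 → U5 → Q1 → 00: 28+23+14+4 = 69
00 → U5 → Q1 → N1 → 00: 27+14+7+14 = 62
00 → U5 → N1 → Q1 → 00: 27+11+26+4 = 68
The minimum is 52.
One optimal route: 00 → Q1 → U5 → N1 → 00.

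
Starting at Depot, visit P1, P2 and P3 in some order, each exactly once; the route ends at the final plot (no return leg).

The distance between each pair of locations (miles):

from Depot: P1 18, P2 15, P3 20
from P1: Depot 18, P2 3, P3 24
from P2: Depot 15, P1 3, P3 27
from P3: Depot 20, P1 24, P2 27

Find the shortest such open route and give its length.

Minimum one-way distance = 42 miles.

There are 3! = 6 possible orderings.
Depot → P1 → P2 → P3: 18+3+27 = 48
Depot → P1 → P3 → P2: 18+24+27 = 69
Depot → P2 → P1 → P3: 15+3+24 = 42
Depot → P2 → P3 → P1: 15+27+24 = 66
Depot → P3 → P1 → P2: 20+24+3 = 47
Depot → P3 → P2 → P1: 20+27+3 = 50
The minimum is 42.
One shortest path: Depot → P2 → P1 → P3.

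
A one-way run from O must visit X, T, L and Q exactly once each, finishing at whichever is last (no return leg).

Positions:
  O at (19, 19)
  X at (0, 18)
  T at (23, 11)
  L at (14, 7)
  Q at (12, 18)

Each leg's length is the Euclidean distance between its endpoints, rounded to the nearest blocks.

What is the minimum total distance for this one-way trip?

There are 4! = 24 possible orderings.
O→X→T→L→Q: 19+24+10+11 = 64
O→X→T→Q→L: 19+24+13+11 = 67
O→X→L→T→Q: 19+18+10+13 = 60
O→X→L→Q→T: 19+18+11+13 = 61
O→X→Q→T→L: 19+12+13+10 = 54
O→X→Q→L→T: 19+12+11+10 = 52
O→T→X→L→Q: 9+24+18+11 = 62
O→T→X→Q→L: 9+24+12+11 = 56
O→T→L→X→Q: 9+10+18+12 = 49
O→T→L→Q→X: 9+10+11+12 = 42
O→T→Q→X→L: 9+13+12+18 = 52
O→T→Q→L→X: 9+13+11+18 = 51
O→L→X→T→Q: 13+18+24+13 = 68
O→L→X→Q→T: 13+18+12+13 = 56
… (10 more)
The minimum is 42.
One shortest path: O → T → L → Q → X.

42 blocks — the minimum one-way total.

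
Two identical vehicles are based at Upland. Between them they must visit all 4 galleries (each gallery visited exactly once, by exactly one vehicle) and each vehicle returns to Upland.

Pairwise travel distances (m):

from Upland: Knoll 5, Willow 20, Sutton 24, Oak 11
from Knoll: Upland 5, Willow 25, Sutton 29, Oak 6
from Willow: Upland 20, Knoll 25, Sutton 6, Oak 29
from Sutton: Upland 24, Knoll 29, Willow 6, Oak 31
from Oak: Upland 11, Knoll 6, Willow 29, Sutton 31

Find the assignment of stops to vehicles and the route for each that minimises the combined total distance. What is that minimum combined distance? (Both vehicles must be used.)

There are 2^3 − 1 = 7 ways to divide the 4 stops into two non-empty groups. For each, the best each vehicle can do is its own shortest tour through its group:
  {Knoll} + {Willow, Sutton, Oak}: 10 + 68 = 78
  {Willow} + {Knoll, Sutton, Oak}: 40 + 66 = 106
  {Knoll, Willow} + {Sutton, Oak}: 50 + 66 = 116
  {Sutton} + {Knoll, Willow, Oak}: 48 + 60 = 108
  {Knoll, Sutton} + {Willow, Oak}: 58 + 60 = 118
  {Willow, Sutton} + {Knoll, Oak}: 50 + 22 = 72
  … (7 splits in total)
Best: vehicle 1 Upland → Willow → Sutton → Upland = 50; vehicle 2 Upland → Knoll → Oak → Upland = 22; combined 72.

72 m — the smallest possible combined total.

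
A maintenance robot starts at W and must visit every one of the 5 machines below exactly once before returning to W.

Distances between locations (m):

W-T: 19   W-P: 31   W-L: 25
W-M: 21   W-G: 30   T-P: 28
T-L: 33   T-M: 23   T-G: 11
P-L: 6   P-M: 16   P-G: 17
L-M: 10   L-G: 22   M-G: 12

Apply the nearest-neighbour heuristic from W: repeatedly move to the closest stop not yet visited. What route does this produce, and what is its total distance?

Total distance 89 m via the nearest-neighbour route W → T → G → M → L → P → W.

W → [T:19 / M:21 / L:25 / G:30 / P:31] → T (19)
T → [G:11 / M:23 / P:28 / L:33] → G (11)
G → [M:12 / P:17 / L:22] → M (12)
M → [L:10 / P:16] → L (10)
L → [P:6] → P (6)
Return P→W: 31.
Total = 19 + 11 + 12 + 10 + 6 + 31 = 89.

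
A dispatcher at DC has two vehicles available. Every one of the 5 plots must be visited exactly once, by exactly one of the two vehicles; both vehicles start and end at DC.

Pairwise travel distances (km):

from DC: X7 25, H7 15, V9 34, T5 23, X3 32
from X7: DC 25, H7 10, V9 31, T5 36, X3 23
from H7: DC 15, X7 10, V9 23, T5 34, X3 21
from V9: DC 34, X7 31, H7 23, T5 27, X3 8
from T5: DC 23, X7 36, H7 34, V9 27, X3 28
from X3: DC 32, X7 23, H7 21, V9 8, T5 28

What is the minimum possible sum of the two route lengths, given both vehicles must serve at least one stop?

Minimum combined distance: 136 km.

Check every non-empty split of the stops between the two vehicles; for each half take its own optimal tour:
  {X7} + {H7, V9, T5, X3}: 50 + 94 = 144
  {H7} + {X7, V9, T5, X3}: 30 + 106 = 136
  {X7, H7} + {V9, T5, X3}: 50 + 90 = 140
  {V9} + {X7, H7, T5, X3}: 68 + 99 = 167
  {X7, V9} + {H7, T5, X3}: 90 + 87 = 177
  {H7, V9} + {X7, T5, X3}: 72 + 99 = 171
  … (15 splits in total)
Best: vehicle 1 DC → H7 → DC = 30; vehicle 2 DC → X7 → X3 → V9 → T5 → DC = 106; combined 136.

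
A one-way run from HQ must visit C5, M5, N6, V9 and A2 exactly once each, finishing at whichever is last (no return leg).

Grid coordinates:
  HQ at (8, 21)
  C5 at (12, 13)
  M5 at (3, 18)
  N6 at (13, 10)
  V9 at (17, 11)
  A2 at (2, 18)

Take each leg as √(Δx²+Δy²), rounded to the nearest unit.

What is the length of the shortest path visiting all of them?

There are 5! = 120 possible orderings.
HQ - C5 - M5 - N6 - V9 - A2: 9+10+13+4+17 = 53
HQ - C5 - M5 - N6 - A2 - V9: 9+10+13+14+17 = 63
HQ - C5 - M5 - V9 - N6 - A2: 9+10+16+4+14 = 53
HQ - C5 - M5 - V9 - A2 - N6: 9+10+16+17+14 = 66
HQ - C5 - M5 - A2 - N6 - V9: 9+10+1+14+4 = 38
HQ - C5 - M5 - A2 - V9 - N6: 9+10+1+17+4 = 41
HQ - C5 - N6 - M5 - V9 - A2: 9+3+13+16+17 = 58
HQ - C5 - N6 - M5 - A2 - V9: 9+3+13+1+17 = 43
HQ - C5 - N6 - V9 - M5 - A2: 9+3+4+16+1 = 33
HQ - C5 - N6 - V9 - A2 - M5: 9+3+4+17+1 = 34
HQ - C5 - N6 - A2 - M5 - V9: 9+3+14+1+16 = 43
HQ - C5 - N6 - A2 - V9 - M5: 9+3+14+17+16 = 59
HQ - C5 - V9 - M5 - N6 - A2: 9+5+16+13+14 = 57
HQ - C5 - V9 - M5 - A2 - N6: 9+5+16+1+14 = 45
… (106 more)
HQ - M5 - A2 - C5 - N6 - V9: 6+1+11+3+4 = 25  ← best
The minimum is 25.
One shortest path: HQ → M5 → A2 → C5 → N6 → V9.

Shortest open route: 25.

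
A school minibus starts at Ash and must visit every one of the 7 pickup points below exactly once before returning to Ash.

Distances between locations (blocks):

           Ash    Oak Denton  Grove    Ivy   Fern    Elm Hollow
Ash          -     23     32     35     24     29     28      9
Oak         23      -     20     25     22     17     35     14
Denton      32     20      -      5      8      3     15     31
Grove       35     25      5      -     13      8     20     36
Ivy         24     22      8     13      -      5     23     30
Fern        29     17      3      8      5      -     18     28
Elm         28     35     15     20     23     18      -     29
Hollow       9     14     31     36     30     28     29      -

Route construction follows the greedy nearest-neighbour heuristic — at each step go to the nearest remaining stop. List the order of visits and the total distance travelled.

112 blocks along Ash → Hollow → Oak → Fern → Denton → Grove → Ivy → Elm → Ash.

At Ash the remaining stops are Hollow 9, Oak 23, Ivy 24, Elm 28, Fern 29, Denton 32, Grove 35; go to Hollow.
At Hollow the remaining stops are Oak 14, Fern 28, Elm 29, Ivy 30, Denton 31, Grove 36; go to Oak.
At Oak the remaining stops are Fern 17, Denton 20, Ivy 22, Grove 25, Elm 35; go to Fern.
At Fern the remaining stops are Denton 3, Ivy 5, Grove 8, Elm 18; go to Denton.
At Denton the remaining stops are Grove 5, Ivy 8, Elm 15; go to Grove.
At Grove the remaining stops are Ivy 13, Elm 20; go to Ivy.
At Ivy the remaining stops are Elm 23; go to Elm.
Return Elm→Ash: 28.
Total = 9 + 14 + 17 + 3 + 5 + 13 + 23 + 28 = 112.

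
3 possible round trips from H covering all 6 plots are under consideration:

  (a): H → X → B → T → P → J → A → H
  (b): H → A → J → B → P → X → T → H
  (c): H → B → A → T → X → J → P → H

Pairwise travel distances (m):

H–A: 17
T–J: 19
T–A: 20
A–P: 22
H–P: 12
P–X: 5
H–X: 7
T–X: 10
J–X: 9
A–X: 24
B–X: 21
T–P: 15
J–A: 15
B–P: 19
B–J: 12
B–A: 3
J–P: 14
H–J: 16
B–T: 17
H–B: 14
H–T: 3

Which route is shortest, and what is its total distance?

81 m — (b) is the shortest.

(a): 7 + 21 + 17 + 15 + 14 + 15 + 17 = 106
(b): 17 + 15 + 12 + 19 + 5 + 10 + 3 = 81
(c): 14 + 3 + 20 + 10 + 9 + 14 + 12 = 82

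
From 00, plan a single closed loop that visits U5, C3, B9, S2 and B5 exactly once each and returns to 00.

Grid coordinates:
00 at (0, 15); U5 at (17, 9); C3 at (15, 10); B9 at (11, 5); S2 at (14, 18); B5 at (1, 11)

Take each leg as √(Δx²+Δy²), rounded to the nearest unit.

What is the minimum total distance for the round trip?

With 5 stops there are 5!/2 = 60 distinct round trips (a route and its reverse cost the same).
00 → U5 → C3 → B9 → S2 → B5 → 00: 18+2+6+13+15+4 = 58
00 → U5 → C3 → B9 → B5 → S2 → 00: 18+2+6+12+15+14 = 67
00 → U5 → C3 → S2 → B9 → B5 → 00: 18+2+8+13+12+4 = 57
00 → U5 → C3 → S2 → B5 → B9 → 00: 18+2+8+15+12+15 = 70
00 → U5 → C3 → B5 → B9 → S2 → 00: 18+2+14+12+13+14 = 73
00 → U5 → C3 → B5 → S2 → B9 → 00: 18+2+14+15+13+15 = 77
00 → U5 → B9 → C3 → S2 → B5 → 00: 18+7+6+8+15+4 = 58
00 → U5 → B9 → C3 → B5 → S2 → 00: 18+7+6+14+15+14 = 74
00 → U5 → B9 → S2 → C3 → B5 → 00: 18+7+13+8+14+4 = 64
00 → U5 → B9 → S2 → B5 → C3 → 00: 18+7+13+15+14+16 = 83
00 → U5 → B9 → B5 → C3 → S2 → 00: 18+7+12+14+8+14 = 73
00 → U5 → B9 → B5 → S2 → C3 → 00: 18+7+12+15+8+16 = 76
00 → U5 → S2 → C3 → B9 → B5 → 00: 18+9+8+6+12+4 = 57
00 → U5 → S2 → C3 → B5 → B9 → 00: 18+9+8+14+12+15 = 76
… (46 more)
00 → S2 → U5 → C3 → B9 → B5 → 00: 14+9+2+6+12+4 = 47  ← best
The minimum is 47.
One optimal route: 00 → S2 → U5 → C3 → B9 → B5 → 00 (or its reverse).

47 — the shortest possible round trip.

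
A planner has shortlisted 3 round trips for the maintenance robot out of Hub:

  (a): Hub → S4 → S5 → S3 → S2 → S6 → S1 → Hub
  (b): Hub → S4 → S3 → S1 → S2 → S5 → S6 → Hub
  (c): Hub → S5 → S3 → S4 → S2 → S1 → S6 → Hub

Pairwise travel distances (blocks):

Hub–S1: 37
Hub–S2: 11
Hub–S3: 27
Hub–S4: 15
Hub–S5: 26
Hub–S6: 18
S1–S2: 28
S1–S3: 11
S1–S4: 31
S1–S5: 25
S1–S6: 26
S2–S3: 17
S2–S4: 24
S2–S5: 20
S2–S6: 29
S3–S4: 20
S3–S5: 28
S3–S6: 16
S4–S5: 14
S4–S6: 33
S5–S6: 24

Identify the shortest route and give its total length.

(a): 15 + 14 + 28 + 17 + 29 + 26 + 37 = 166
(b): 15 + 20 + 11 + 28 + 20 + 24 + 18 = 136
(c): 26 + 28 + 20 + 24 + 28 + 26 + 18 = 170

136 blocks — (b) is the shortest.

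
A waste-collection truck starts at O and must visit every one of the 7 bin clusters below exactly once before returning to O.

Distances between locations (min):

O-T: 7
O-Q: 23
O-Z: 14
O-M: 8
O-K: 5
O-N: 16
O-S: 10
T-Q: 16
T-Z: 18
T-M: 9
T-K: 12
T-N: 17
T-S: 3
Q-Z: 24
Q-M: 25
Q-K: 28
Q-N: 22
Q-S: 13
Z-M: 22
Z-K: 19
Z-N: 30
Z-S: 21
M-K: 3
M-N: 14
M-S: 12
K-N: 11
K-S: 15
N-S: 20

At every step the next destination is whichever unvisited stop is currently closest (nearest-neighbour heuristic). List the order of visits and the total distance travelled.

99 min along O → K → M → T → S → Q → N → Z → O.

From O: distances to unvisited — K=5, T=7, M=8, S=10, Z=14, N=16, Q=23. Nearest is K (5).
From K: distances to unvisited — M=3, N=11, T=12, S=15, Z=19, Q=28. Nearest is M (3).
From M: distances to unvisited — T=9, S=12, N=14, Z=22, Q=25. Nearest is T (9).
From T: distances to unvisited — S=3, Q=16, N=17, Z=18. Nearest is S (3).
From S: distances to unvisited — Q=13, N=20, Z=21. Nearest is Q (13).
From Q: distances to unvisited — N=22, Z=24. Nearest is N (22).
From N: distances to unvisited — Z=30. Nearest is Z (30).
Return Z→O: 14.
Total = 5 + 3 + 9 + 3 + 13 + 22 + 30 + 14 = 99.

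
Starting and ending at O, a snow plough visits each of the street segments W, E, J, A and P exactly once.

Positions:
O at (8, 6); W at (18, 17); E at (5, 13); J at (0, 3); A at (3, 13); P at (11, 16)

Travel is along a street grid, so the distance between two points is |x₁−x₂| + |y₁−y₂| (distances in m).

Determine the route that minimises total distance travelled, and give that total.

O-W-E-J-A-P-O: 21+17+15+13+11+13 = 90
O-W-E-J-P-A-O: 21+17+15+24+11+12 = 100
O-W-E-A-J-P-O: 21+17+2+13+24+13 = 90
O-W-E-A-P-J-O: 21+17+2+11+24+11 = 86
O-W-E-P-J-A-O: 21+17+9+24+13+12 = 96
O-W-E-P-A-J-O: 21+17+9+11+13+11 = 82
O-W-J-E-A-P-O: 21+32+15+2+11+13 = 94
O-W-J-E-P-A-O: 21+32+15+9+11+12 = 100
O-W-J-A-E-P-O: 21+32+13+2+9+13 = 90
O-W-J-A-P-E-O: 21+32+13+11+9+10 = 96
O-W-J-P-E-A-O: 21+32+24+9+2+12 = 100
O-W-J-P-A-E-O: 21+32+24+11+2+10 = 100
O-W-A-E-J-P-O: 21+19+2+15+24+13 = 94
O-W-A-E-P-J-O: 21+19+2+9+24+11 = 86
… (46 more)
O-W-P-E-A-J-O: 21+8+9+2+13+11 = 64  ← best
The minimum is 64.
One optimal route: O → W → P → E → A → J → O (or its reverse).

64 m — the shortest possible round trip.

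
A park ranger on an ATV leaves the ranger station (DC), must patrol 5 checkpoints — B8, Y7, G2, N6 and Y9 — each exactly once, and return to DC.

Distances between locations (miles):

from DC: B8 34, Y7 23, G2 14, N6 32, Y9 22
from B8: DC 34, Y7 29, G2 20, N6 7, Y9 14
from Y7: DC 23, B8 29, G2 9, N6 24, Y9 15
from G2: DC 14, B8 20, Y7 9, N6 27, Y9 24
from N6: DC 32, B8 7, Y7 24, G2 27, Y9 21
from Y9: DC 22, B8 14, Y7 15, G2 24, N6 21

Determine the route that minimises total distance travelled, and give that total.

There are 60 distinct closed tours to check (reversals are equivalent).
DC → B8 → Y7 → G2 → N6 → Y9 → DC: 34+29+9+27+21+22 = 142
DC → B8 → Y7 → G2 → Y9 → N6 → DC: 34+29+9+24+21+32 = 149
DC → B8 → Y7 → N6 → G2 → Y9 → DC: 34+29+24+27+24+22 = 160
DC → B8 → Y7 → N6 → Y9 → G2 → DC: 34+29+24+21+24+14 = 146
DC → B8 → Y7 → Y9 → G2 → N6 → DC: 34+29+15+24+27+32 = 161
DC → B8 → Y7 → Y9 → N6 → G2 → DC: 34+29+15+21+27+14 = 140
DC → B8 → G2 → Y7 → N6 → Y9 → DC: 34+20+9+24+21+22 = 130
DC → B8 → G2 → Y7 → Y9 → N6 → DC: 34+20+9+15+21+32 = 131
DC → B8 → G2 → N6 → Y7 → Y9 → DC: 34+20+27+24+15+22 = 142
DC → B8 → G2 → N6 → Y9 → Y7 → DC: 34+20+27+21+15+23 = 140
DC → B8 → G2 → Y9 → Y7 → N6 → DC: 34+20+24+15+24+32 = 149
DC → B8 → G2 → Y9 → N6 → Y7 → DC: 34+20+24+21+24+23 = 146
DC → B8 → N6 → Y7 → G2 → Y9 → DC: 34+7+24+9+24+22 = 120
DC → B8 → N6 → Y7 → Y9 → G2 → DC: 34+7+24+15+24+14 = 118
… (46 more)
DC → G2 → Y7 → N6 → B8 → Y9 → DC: 14+9+24+7+14+22 = 90  ← best
The minimum is 90.
One optimal route: DC → G2 → Y7 → N6 → B8 → Y9 → DC (or its reverse).

Minimum total distance: 90 miles.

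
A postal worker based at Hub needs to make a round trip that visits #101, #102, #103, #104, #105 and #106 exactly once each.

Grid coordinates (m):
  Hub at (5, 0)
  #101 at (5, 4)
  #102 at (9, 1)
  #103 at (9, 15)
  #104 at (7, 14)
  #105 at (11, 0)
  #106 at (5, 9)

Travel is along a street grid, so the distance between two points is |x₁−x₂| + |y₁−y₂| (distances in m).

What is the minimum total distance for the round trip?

Hub → #101 → #102 → #103 → #104 → #105 → #106 → Hub: 4+7+14+3+18+15+9 = 70
Hub → #101 → #102 → #103 → #104 → #106 → #105 → Hub: 4+7+14+3+7+15+6 = 56
Hub → #101 → #102 → #103 → #105 → #104 → #106 → Hub: 4+7+14+17+18+7+9 = 76
Hub → #101 → #102 → #103 → #105 → #106 → #104 → Hub: 4+7+14+17+15+7+16 = 80
Hub → #101 → #102 → #103 → #106 → #104 → #105 → Hub: 4+7+14+10+7+18+6 = 66
Hub → #101 → #102 → #103 → #106 → #105 → #104 → Hub: 4+7+14+10+15+18+16 = 84
Hub → #101 → #102 → #104 → #103 → #105 → #106 → Hub: 4+7+15+3+17+15+9 = 70
Hub → #101 → #102 → #104 → #103 → #106 → #105 → Hub: 4+7+15+3+10+15+6 = 60
… (352 more)
Hub → #101 → #106 → #104 → #103 → #102 → #105 → Hub: 4+5+7+3+14+3+6 = 42  ← best
The minimum is 42.
One optimal route: Hub → #101 → #106 → #104 → #103 → #102 → #105 → Hub (or its reverse).

Minimum total distance: 42 m.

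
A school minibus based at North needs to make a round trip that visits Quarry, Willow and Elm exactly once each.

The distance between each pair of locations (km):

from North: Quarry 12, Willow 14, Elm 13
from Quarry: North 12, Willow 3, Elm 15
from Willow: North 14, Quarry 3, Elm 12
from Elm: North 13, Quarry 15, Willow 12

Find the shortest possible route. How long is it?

North → Quarry → Willow → Elm → North: 12+3+12+13 = 40
North → Quarry → Elm → Willow → North: 12+15+12+14 = 53
North → Willow → Quarry → Elm → North: 14+3+15+13 = 45
The minimum is 40.
One optimal route: North → Quarry → Willow → Elm → North (or its reverse).

Shortest round trip = 40 km.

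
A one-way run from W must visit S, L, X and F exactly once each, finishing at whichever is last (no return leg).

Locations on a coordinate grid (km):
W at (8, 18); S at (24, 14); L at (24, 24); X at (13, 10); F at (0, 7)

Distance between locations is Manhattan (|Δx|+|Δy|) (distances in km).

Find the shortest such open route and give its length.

There are 4! = 24 possible orderings.
W → S → L → X → F: 20+10+25+16 = 71
W → S → L → F → X: 20+10+41+16 = 87
W → S → X → L → F: 20+15+25+41 = 101
W → S → X → F → L: 20+15+16+41 = 92
W → S → F → L → X: 20+31+41+25 = 117
W → S → F → X → L: 20+31+16+25 = 92
W → L → S → X → F: 22+10+15+16 = 63
W → L → S → F → X: 22+10+31+16 = 79
W → L → X → S → F: 22+25+15+31 = 93
W → L → X → F → S: 22+25+16+31 = 94
W → L → F → S → X: 22+41+31+15 = 109
W → L → F → X → S: 22+41+16+15 = 94
W → X → S → L → F: 13+15+10+41 = 79
W → X → S → F → L: 13+15+31+41 = 100
… (10 more)
W → F → X → S → L: 19+16+15+10 = 60  ← best
The minimum is 60.
One shortest path: W → F → X → S → L.

60 km — the minimum one-way total.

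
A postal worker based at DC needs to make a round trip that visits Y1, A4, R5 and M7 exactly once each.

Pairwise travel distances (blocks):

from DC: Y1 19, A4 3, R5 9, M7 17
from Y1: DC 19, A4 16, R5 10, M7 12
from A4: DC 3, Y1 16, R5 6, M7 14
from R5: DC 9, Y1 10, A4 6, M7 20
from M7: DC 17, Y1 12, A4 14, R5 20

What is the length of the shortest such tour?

DC→Y1→A4→R5→M7→DC: 19+16+6+20+17 = 78
DC→Y1→A4→M7→R5→DC: 19+16+14+20+9 = 78
DC→Y1→R5→A4→M7→DC: 19+10+6+14+17 = 66
DC→Y1→R5→M7→A4→DC: 19+10+20+14+3 = 66
DC→Y1→M7→A4→R5→DC: 19+12+14+6+9 = 60
DC→Y1→M7→R5→A4→DC: 19+12+20+6+3 = 60
DC→A4→Y1→R5→M7→DC: 3+16+10+20+17 = 66
DC→A4→Y1→M7→R5→DC: 3+16+12+20+9 = 60
DC→A4→R5→Y1→M7→DC: 3+6+10+12+17 = 48
DC→A4→M7→Y1→R5→DC: 3+14+12+10+9 = 48
DC→R5→Y1→A4→M7→DC: 9+10+16+14+17 = 66
DC→R5→A4→Y1→M7→DC: 9+6+16+12+17 = 60
The minimum is 48.
One optimal route: DC → A4 → R5 → Y1 → M7 → DC (or its reverse).

48 blocks — the shortest possible round trip.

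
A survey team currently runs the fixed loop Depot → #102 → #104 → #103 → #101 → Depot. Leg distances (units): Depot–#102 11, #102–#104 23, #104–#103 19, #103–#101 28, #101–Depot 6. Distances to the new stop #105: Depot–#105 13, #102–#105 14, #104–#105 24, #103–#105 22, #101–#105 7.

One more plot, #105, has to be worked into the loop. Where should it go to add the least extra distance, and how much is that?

Insertion cost between consecutive stops i–j is d(i,#105) + d(#105,j) − d(i,j):
  between Depot and #102: 13 + 14 − 11 = 16
  between #102 and #104: 14 + 24 − 23 = 15
  between #104 and #103: 24 + 22 − 19 = 27
  between #103 and #101: 22 + 7 − 28 = 1
  between #101 and Depot: 7 + 13 − 6 = 14
Cheapest insertion is between #103 and #101, adding 1.
New total = 87 + 1 = 88.

+1 — insert #105 between #103 and #101.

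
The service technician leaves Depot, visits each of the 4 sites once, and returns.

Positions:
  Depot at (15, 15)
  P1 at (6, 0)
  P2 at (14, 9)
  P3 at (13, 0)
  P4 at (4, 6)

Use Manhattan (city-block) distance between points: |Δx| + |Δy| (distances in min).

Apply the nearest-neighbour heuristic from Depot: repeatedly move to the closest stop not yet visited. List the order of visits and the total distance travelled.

From Depot: distances to unvisited — P2=7, P3=17, P4=20, P1=24. Nearest is P2 (7).
From P2: distances to unvisited — P3=10, P4=13, P1=17. Nearest is P3 (10).
From P3: distances to unvisited — P1=7, P4=15. Nearest is P1 (7).
From P1: distances to unvisited — P4=8. Nearest is P4 (8).
Return P4→Depot: 20.
Total = 7 + 10 + 7 + 8 + 20 = 52.

Nearest-neighbour total = 52 min; route Depot → P2 → P3 → P1 → P4 → Depot.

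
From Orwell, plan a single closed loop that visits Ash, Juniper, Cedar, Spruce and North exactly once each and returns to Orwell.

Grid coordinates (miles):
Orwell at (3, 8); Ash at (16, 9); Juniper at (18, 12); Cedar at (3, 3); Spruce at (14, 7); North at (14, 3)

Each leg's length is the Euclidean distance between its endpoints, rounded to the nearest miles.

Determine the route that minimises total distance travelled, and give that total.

43 miles — the shortest possible round trip.

There are 60 distinct closed tours to check (reversals are equivalent).
Orwell→Ash→Juniper→Cedar→Spruce→North→Orwell: 13+4+17+12+4+12 = 62
Orwell→Ash→Juniper→Cedar→North→Spruce→Orwell: 13+4+17+11+4+11 = 60
Orwell→Ash→Juniper→Spruce→Cedar→North→Orwell: 13+4+6+12+11+12 = 58
Orwell→Ash→Juniper→Spruce→North→Cedar→Orwell: 13+4+6+4+11+5 = 43
Orwell→Ash→Juniper→North→Cedar→Spruce→Orwell: 13+4+10+11+12+11 = 61
Orwell→Ash→Juniper→North→Spruce→Cedar→Orwell: 13+4+10+4+12+5 = 48
Orwell→Ash→Cedar→Juniper→Spruce→North→Orwell: 13+14+17+6+4+12 = 66
Orwell→Ash→Cedar→Juniper→North→Spruce→Orwell: 13+14+17+10+4+11 = 69
Orwell→Ash→Cedar→Spruce→Juniper→North→Orwell: 13+14+12+6+10+12 = 67
Orwell→Ash→Cedar→Spruce→North→Juniper→Orwell: 13+14+12+4+10+16 = 69
Orwell→Ash→Cedar→North→Juniper→Spruce→Orwell: 13+14+11+10+6+11 = 65
Orwell→Ash→Cedar→North→Spruce→Juniper→Orwell: 13+14+11+4+6+16 = 64
Orwell→Ash→Spruce→Juniper→Cedar→North→Orwell: 13+3+6+17+11+12 = 62
Orwell→Ash→Spruce→Juniper→North→Cedar→Orwell: 13+3+6+10+11+5 = 48
… (46 more)
The minimum is 43.
One optimal route: Orwell → Ash → Juniper → Spruce → North → Cedar → Orwell (or its reverse).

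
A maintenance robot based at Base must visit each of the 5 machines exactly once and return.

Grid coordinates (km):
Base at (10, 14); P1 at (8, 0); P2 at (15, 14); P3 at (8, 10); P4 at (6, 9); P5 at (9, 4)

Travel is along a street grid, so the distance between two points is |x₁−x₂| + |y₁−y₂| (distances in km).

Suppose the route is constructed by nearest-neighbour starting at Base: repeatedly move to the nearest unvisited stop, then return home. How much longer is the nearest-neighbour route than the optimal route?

The nearest-neighbour route is 2 km longer than optimal.

From Base: P2=5, P3=6, P4=9, P5=11, P1=16 → choose P2 (5).
From P2: P3=11, P4=14, P5=16, P1=21 → choose P3 (11).
From P3: P4=3, P5=7, P1=10 → choose P4 (3).
From P4: P5=8, P1=11 → choose P5 (8).
From P5: P1=5 → choose P1 (5).
NN route Base → P2 → P3 → P4 → P5 → P1 → Base costs 48.
Optimal: Base → P2 → P3 → P4 → P1 → P5 → Base costs 46 (by enumerating all 60 distinct tours).
Excess = 48 − 46 = 2.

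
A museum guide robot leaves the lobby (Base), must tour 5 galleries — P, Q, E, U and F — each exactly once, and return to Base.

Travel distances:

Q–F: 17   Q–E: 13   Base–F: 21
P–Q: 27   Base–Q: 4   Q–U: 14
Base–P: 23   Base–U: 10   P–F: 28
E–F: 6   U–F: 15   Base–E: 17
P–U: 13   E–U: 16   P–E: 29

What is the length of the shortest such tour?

74 — the shortest possible round trip.

There are 60 distinct closed tours to check (reversals are equivalent).
Base-P-Q-E-U-F-Base: 23+27+13+16+15+21 = 115
Base-P-Q-E-F-U-Base: 23+27+13+6+15+10 = 94
Base-P-Q-U-E-F-Base: 23+27+14+16+6+21 = 107
Base-P-Q-U-F-E-Base: 23+27+14+15+6+17 = 102
Base-P-Q-F-E-U-Base: 23+27+17+6+16+10 = 99
Base-P-Q-F-U-E-Base: 23+27+17+15+16+17 = 115
Base-P-E-Q-U-F-Base: 23+29+13+14+15+21 = 115
Base-P-E-Q-F-U-Base: 23+29+13+17+15+10 = 107
Base-P-E-U-Q-F-Base: 23+29+16+14+17+21 = 120
Base-P-E-U-F-Q-Base: 23+29+16+15+17+4 = 104
Base-P-E-F-Q-U-Base: 23+29+6+17+14+10 = 99
Base-P-E-F-U-Q-Base: 23+29+6+15+14+4 = 91
Base-P-U-Q-E-F-Base: 23+13+14+13+6+21 = 90
Base-P-U-Q-F-E-Base: 23+13+14+17+6+17 = 90
… (46 more)
Base-P-U-F-E-Q-Base: 23+13+15+6+13+4 = 74  ← best
The minimum is 74.
One optimal route: Base → P → U → F → E → Q → Base (or its reverse).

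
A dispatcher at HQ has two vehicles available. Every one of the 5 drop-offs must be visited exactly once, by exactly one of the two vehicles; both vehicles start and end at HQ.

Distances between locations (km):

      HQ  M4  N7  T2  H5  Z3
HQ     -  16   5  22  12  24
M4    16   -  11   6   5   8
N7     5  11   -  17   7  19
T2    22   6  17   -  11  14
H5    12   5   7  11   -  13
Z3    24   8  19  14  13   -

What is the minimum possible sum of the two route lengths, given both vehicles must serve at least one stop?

Try each way of splitting the stops between the two vehicles (each non-empty) and, for each split, find the best tour for each vehicle:
  {M4} + {N7, T2, H5, Z3}: 32 + 61 = 93
  {N7} + {M4, T2, H5, Z3}: 10 + 61 = 71
  {M4, N7} + {T2, H5, Z3}: 32 + 61 = 93
  {T2} + {M4, N7, H5, Z3}: 44 + 49 = 93
  {M4, T2} + {N7, H5, Z3}: 44 + 49 = 93
  {N7, T2} + {M4, H5, Z3}: 44 + 49 = 93
  … (15 splits in total)
Best: vehicle 1 HQ → N7 → HQ = 10; vehicle 2 HQ → M4 → T2 → Z3 → H5 → HQ = 61; combined 71.

Minimum combined distance: 71 km.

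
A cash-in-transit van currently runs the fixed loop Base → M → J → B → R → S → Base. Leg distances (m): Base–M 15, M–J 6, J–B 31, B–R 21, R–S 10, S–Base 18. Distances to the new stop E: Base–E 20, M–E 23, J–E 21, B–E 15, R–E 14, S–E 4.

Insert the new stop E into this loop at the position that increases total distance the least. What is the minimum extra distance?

+5 m — insert E between J and B.

Insertion cost between consecutive stops i–j is d(i,E) + d(E,j) − d(i,j):
  between Base and M: 20 + 23 − 15 = 28
  between M and J: 23 + 21 − 6 = 38
  between J and B: 21 + 15 − 31 = 5
  between B and R: 15 + 14 − 21 = 8
  between R and S: 14 + 4 − 10 = 8
  between S and Base: 4 + 20 − 18 = 6
Cheapest insertion is between J and B, adding 5.
New total = 101 + 5 = 106.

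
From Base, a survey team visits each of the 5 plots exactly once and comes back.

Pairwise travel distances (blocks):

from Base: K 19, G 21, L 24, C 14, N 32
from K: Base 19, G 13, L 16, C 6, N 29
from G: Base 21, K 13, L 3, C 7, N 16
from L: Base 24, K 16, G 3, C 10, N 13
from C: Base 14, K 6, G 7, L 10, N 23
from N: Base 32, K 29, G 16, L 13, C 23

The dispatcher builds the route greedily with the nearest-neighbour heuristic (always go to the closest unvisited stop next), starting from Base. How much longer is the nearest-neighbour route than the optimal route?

Excess over optimum: 1 blocks.

Base: C=14, K=19, G=21, L=24, N=32 ⇒ C
C: K=6, G=7, L=10, N=23 ⇒ K
K: G=13, L=16, N=29 ⇒ G
G: L=3, N=16 ⇒ L
L: N=13 ⇒ N
NN route Base → C → K → G → L → N → Base costs 81.
Optimal: Base → K → C → G → L → N → Base costs 80 (by enumerating all 60 distinct tours).
Excess = 81 − 80 = 1.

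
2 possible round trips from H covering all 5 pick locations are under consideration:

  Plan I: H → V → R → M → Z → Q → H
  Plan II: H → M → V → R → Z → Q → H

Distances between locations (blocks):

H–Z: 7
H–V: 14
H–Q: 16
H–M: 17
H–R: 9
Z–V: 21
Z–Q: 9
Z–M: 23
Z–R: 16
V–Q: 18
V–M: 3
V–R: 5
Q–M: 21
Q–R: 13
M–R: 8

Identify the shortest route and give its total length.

Plan I: 14 + 5 + 8 + 23 + 9 + 16 = 75
Plan II: 17 + 3 + 5 + 16 + 9 + 16 = 66

Shortest is Plan II, total 66 blocks.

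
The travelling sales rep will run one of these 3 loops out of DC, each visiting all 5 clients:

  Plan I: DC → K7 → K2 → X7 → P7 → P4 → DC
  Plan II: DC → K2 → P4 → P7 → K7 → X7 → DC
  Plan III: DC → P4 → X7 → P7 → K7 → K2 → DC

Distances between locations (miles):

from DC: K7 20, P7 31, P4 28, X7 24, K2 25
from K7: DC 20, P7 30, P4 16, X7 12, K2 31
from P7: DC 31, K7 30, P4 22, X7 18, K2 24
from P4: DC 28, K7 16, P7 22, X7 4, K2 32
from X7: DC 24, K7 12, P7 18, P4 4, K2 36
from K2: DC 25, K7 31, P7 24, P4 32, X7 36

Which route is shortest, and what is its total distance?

Plan I: 20 + 31 + 36 + 18 + 22 + 28 = 155
Plan II: 25 + 32 + 22 + 30 + 12 + 24 = 145
Plan III: 28 + 4 + 18 + 30 + 31 + 25 = 136

Shortest is Plan III, total 136 miles.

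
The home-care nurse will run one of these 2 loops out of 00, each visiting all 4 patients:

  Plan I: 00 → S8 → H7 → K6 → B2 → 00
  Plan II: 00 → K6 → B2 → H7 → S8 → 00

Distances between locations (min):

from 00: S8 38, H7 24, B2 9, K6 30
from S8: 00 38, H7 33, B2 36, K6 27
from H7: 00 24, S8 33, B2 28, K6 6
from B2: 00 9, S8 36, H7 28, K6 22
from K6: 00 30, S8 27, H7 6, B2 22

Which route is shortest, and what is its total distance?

Shortest is Plan I, total 108 min.

Plan I: 38 + 33 + 6 + 22 + 9 = 108
Plan II: 30 + 22 + 28 + 33 + 38 = 151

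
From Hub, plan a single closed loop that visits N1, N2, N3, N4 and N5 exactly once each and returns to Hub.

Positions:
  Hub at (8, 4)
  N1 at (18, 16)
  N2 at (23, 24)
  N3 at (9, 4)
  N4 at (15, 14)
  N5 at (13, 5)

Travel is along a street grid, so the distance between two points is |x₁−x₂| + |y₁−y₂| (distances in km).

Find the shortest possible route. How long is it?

Minimum total distance: 70 km.

With 5 stops there are 5!/2 = 60 distinct round trips (a route and its reverse cost the same).
Hub-N1-N2-N3-N4-N5-Hub: 22+13+34+16+11+6 = 102
Hub-N1-N2-N3-N5-N4-Hub: 22+13+34+5+11+17 = 102
Hub-N1-N2-N4-N3-N5-Hub: 22+13+18+16+5+6 = 80
Hub-N1-N2-N4-N5-N3-Hub: 22+13+18+11+5+1 = 70
Hub-N1-N2-N5-N3-N4-Hub: 22+13+29+5+16+17 = 102
Hub-N1-N2-N5-N4-N3-Hub: 22+13+29+11+16+1 = 92
Hub-N1-N3-N2-N4-N5-Hub: 22+21+34+18+11+6 = 112
Hub-N1-N3-N2-N5-N4-Hub: 22+21+34+29+11+17 = 134
Hub-N1-N3-N4-N2-N5-Hub: 22+21+16+18+29+6 = 112
Hub-N1-N3-N4-N5-N2-Hub: 22+21+16+11+29+35 = 134
Hub-N1-N3-N5-N2-N4-Hub: 22+21+5+29+18+17 = 112
Hub-N1-N3-N5-N4-N2-Hub: 22+21+5+11+18+35 = 112
Hub-N1-N4-N2-N3-N5-Hub: 22+5+18+34+5+6 = 90
Hub-N1-N4-N2-N5-N3-Hub: 22+5+18+29+5+1 = 80
… (46 more)
The minimum is 70.
One optimal route: Hub → N1 → N2 → N4 → N5 → N3 → Hub (or its reverse).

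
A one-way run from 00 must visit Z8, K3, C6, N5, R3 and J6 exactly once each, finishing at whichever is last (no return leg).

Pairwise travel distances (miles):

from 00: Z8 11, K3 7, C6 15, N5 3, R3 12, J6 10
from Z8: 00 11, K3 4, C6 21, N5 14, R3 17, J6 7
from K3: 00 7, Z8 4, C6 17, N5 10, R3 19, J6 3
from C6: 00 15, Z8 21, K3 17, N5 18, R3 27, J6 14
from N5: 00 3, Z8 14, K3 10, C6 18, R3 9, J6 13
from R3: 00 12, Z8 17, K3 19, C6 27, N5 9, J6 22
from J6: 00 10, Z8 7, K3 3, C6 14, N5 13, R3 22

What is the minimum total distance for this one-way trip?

There are 6! = 720 possible orderings.
00 → Z8 → K3 → C6 → N5 → R3 → J6: 11+4+17+18+9+22 = 81
00 → Z8 → K3 → C6 → N5 → J6 → R3: 11+4+17+18+13+22 = 85
00 → Z8 → K3 → C6 → R3 → N5 → J6: 11+4+17+27+9+13 = 81
00 → Z8 → K3 → C6 → R3 → J6 → N5: 11+4+17+27+22+13 = 94
00 → Z8 → K3 → C6 → J6 → N5 → R3: 11+4+17+14+13+9 = 68
00 → Z8 → K3 → C6 → J6 → R3 → N5: 11+4+17+14+22+9 = 77
00 → Z8 → K3 → N5 → C6 → R3 → J6: 11+4+10+18+27+22 = 92
00 → Z8 → K3 → N5 → C6 → J6 → R3: 11+4+10+18+14+22 = 79
… (712 more)
00 → N5 → R3 → Z8 → K3 → J6 → C6: 3+9+17+4+3+14 = 50  ← best
The minimum is 50.
One shortest path: 00 → N5 → R3 → Z8 → K3 → J6 → C6.

50 miles — the minimum one-way total.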